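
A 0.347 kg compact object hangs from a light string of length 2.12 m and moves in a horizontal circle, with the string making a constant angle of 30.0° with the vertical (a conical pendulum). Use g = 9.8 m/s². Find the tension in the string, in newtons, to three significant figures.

Vertically the bob has no acceleration, so T cosθ = mg.
T = mg/cosθ = 0.347 × 9.8 / cos 30.0° = 3.401/0.8660 = 3.927 N.

3.93 N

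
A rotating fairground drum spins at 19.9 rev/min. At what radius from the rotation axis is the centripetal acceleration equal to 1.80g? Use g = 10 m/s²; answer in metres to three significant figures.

4.14 m

ω = 19.9 rev/min × 2π/60 = 2.084 rad/s.
a_c = ω²r = 1.80g ⇒ r = 1.80 × 10.0 / (2.084)² = 18.00/4.343 = 4.145 m.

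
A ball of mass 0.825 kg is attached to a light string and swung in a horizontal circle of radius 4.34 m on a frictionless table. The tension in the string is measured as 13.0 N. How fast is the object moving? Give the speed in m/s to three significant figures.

8.27 m/s

T = m v²/r ⇒ v = √(T r / m) = √(13.0 × 4.34 / 0.825) = √68.39 = 8.270 m/s.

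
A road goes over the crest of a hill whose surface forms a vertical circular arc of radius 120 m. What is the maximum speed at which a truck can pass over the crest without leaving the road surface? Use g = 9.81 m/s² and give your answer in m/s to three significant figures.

34.3 m/s

At the crest the centre of the circle is below the truck, so the net downward (centripetal) force is mg − N = mv²/r.
The truck leaves the road when N → 0, giving v_max = √(g r) = √(9.81 × 120) = 34.31 m/s.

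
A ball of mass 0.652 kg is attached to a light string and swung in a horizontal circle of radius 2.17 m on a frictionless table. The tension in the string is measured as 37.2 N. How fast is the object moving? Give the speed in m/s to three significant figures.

T = m v²/r ⇒ v = √(T r / m) = √(37.2 × 2.17 / 0.652) = √123.8 = 11.13 m/s.

11.1 m/s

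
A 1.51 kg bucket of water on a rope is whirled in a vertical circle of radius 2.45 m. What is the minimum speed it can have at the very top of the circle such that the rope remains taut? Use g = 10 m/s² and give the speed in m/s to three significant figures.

At the highest point the centre is directly below, so both the weight and T act inward: T + mg = mv²/r.
At minimum speed T → 0, so mg = mv_min²/r ⇒ v_min = √(g r) = √(10.0 × 2.45) = 4.950 m/s.

4.95 m/s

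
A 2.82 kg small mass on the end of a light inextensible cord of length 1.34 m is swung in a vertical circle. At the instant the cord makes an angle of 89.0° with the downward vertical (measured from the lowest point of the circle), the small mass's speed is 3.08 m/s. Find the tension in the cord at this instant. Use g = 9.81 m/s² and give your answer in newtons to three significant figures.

Take the radial direction toward the centre of the circle as positive. The component of the weight along the string toward the centre is −mg cos φ (φ measured from the bottom), so Newton's second law along the string gives T − mg cos φ = m v²/r.
cos 89.0° = 0.01745, so T = m(v²/r + g cos φ) = 2.82 × ((3.08)²/1.34 + 9.81 × 0.01745) = 2.82 × (7.079 + (0.1712)) = 2.82 × 7.251 = 20.45 N.

20.4 N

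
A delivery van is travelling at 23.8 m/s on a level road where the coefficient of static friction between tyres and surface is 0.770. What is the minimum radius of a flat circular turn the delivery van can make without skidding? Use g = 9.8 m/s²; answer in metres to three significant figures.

75.1 m

At the limit, μ_s m g = m v²/r, so r_min = v²/(μ_s g) = (23.8)²/(0.770 × 9.8) = 566.4/7.546 = 75.06 m.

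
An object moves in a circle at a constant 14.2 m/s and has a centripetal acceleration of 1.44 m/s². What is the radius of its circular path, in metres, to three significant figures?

a_c = v²/r ⇒ r = v²/a_c = (14.2)²/1.44 = 201.6/1.44 = 140.0 m.

140 m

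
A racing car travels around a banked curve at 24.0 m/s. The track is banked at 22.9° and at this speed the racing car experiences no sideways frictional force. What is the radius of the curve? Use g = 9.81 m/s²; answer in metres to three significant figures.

139 m

Frictionless banking: tanθ = v²/(rg), so r = v²/(g tanθ).
r = (24.0)²/(9.81 × tan 22.9°) = 576.0/(9.81 × 0.4224) = 576.0/4.144 = 139.0 m.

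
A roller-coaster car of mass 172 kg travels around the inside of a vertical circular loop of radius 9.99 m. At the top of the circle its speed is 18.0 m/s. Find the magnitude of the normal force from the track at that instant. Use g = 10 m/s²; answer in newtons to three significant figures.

At the top, both N and the weight mg point inward (toward the centre), so N + mg = mv²/r.
N = m(v²/r − g) = 172 × ((18.0)²/9.99 − 10.0) = 172 × (32.43 − 10.0) = 172 × 22.43 = 3858 N.

3860 N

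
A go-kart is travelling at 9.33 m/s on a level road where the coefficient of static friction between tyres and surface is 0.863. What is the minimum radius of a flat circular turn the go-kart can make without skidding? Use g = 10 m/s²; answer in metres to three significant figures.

10.1 m

At the limit, μ_s m g = m v²/r, so r_min = v²/(μ_s g) = (9.33)²/(0.863 × 10.0) = 87.05/8.630 = 10.09 m.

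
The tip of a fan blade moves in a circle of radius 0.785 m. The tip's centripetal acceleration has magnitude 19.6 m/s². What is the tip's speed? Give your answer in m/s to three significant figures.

3.92 m/s

a_c = v²/r ⇒ v = √(a_c · r) = √(19.6 × 0.785) = √15.39 = 3.922 m/s.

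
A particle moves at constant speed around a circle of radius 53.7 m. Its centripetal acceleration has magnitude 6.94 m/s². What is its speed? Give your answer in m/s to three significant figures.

19.3 m/s

a_c = v²/r ⇒ v = √(a_c · r) = √(6.94 × 53.7) = √372.7 = 19.30 m/s.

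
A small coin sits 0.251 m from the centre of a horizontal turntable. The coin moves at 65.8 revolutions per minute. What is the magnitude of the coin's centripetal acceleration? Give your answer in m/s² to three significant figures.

ω = 65.8 rev/min × 2π/60 = 6.891 rad/s, so v = ωr = 6.891 × 0.251 = 1.730 m/s.
a_c = v²/r = (1.730)²/0.251 = 2.991/0.251 = 11.92 m/s².

11.9 m/s²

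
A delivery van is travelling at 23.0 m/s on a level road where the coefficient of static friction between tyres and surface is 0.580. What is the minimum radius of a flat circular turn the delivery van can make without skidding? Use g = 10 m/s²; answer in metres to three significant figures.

91.2 m

At the limit, μ_s m g = m v²/r, so r_min = v²/(μ_s g) = (23.0)²/(0.580 × 10.0) = 529.0/5.800 = 91.21 m.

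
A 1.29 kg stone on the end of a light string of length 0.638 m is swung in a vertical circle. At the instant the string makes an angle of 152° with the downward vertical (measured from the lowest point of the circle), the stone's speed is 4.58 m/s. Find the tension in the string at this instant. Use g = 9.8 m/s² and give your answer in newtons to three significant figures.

Take the radial direction toward the centre of the circle as positive. The component of the weight along the string toward the centre is −mg cos φ (φ measured from the bottom), so Newton's second law along the string gives T − mg cos φ = m v²/r.
cos 152° = -0.8829, so T = m(v²/r + g cos φ) = 1.29 × ((4.58)²/0.638 + 9.8 × -0.8829) = 1.29 × (32.88 + (-8.653)) = 1.29 × 24.23 = 31.25 N.

31.3 N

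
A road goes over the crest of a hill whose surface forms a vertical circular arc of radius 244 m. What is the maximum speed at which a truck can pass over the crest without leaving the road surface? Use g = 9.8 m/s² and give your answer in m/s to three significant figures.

48.9 m/s

At the crest the centre of the circle is below the truck, so the net downward (centripetal) force is mg − N = mv²/r.
The truck leaves the road when N → 0, giving v_max = √(g r) = √(9.8 × 244) = 48.90 m/s.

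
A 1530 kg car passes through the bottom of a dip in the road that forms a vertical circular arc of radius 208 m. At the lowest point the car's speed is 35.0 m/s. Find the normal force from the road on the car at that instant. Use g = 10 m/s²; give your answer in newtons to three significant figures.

At the lowest point, N points up (toward the centre) and the weight mg points down (away from the centre), so the net inward force is N − mg = mv²/r.
N = m(v²/r + g) = 1530 × ((35.0)²/208 + 10.0) = 1530 × (5.889 + 10.0) = 1530 × 15.89 = 24310 N.

24300 N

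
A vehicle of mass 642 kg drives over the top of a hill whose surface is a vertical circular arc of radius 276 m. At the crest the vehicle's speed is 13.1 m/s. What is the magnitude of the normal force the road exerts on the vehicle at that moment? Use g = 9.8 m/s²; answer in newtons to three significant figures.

5890 N

At the crest the centripetal acceleration points downward (toward the centre of the arc), so mg − N = mv²/r.
N = m(g − v²/r) = 642 × (9.8 − (13.1)²/276) = 642 × (9.8 − 0.6218) = 642 × 9.178 = 5892 N.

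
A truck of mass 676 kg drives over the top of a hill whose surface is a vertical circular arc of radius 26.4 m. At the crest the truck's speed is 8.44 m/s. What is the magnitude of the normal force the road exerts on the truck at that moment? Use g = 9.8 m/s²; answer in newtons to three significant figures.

4800 N

At the crest the centripetal acceleration points downward (toward the centre of the arc), so mg − N = mv²/r.
N = m(g − v²/r) = 676 × (9.8 − (8.44)²/26.4) = 676 × (9.8 − 2.698) = 676 × 7.102 = 4801 N.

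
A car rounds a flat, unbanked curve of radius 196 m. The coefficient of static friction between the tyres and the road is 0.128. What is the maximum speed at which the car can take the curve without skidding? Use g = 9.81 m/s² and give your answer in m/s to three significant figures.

15.7 m/s

The only inward force on a level bend is static friction, so at the limit f_s = μ_s N = μ_s m g = m v²/r.
Mass cancels: v_max = √(μ_s g r) = √(0.128 × 9.81 × 196) = √246.1 = 15.69 m/s.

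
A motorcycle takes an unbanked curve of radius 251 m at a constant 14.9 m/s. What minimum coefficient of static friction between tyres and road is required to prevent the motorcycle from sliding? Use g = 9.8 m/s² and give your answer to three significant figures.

0.0903

Friction provides the centripetal force: μ_s m g = m v²/r, so μ_s = v²/(g r) = (14.90)²/(9.8 × 251) = 222.0/2460 = 0.09026.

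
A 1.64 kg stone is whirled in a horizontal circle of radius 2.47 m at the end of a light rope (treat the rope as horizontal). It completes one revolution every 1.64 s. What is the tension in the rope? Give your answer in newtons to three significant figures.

59.5 N

v = 2πr/T = 2π × 2.47/1.64 = 9.463 m/s.
The tension is the only horizontal force, so it supplies the full centripetal force: T = m v²/r = 1.64 × (9.463)²/2.47 = 1.64 × 89.55/2.47 = 59.46 N.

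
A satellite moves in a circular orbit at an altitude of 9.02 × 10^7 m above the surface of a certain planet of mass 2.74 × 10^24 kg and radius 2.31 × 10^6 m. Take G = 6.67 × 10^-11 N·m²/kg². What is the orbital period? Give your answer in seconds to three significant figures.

414000 s

r = R + h = 2.31 × 10^6 + 9.02 × 10^7 = 9.251 × 10^7 m. Gravity provides the centripetal force: G M m / r² = m v² / r ⇒ v = √(GM/r) = 1406 m/s.
T = 2πr/v = 2π × 9.251 × 10^7 / 1406 = 413500 s.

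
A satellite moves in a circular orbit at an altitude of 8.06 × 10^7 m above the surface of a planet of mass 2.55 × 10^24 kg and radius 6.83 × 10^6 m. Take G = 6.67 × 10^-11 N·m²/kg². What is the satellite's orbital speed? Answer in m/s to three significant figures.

Orbital radius r = R + h = 6.83 × 10^6 + 8.06 × 10^7 = 8.743 × 10^7 m.
Gravity supplies the centripetal force: G M m / r² = m v² / r, so v = √(GM/r).
v = √(6.67 × 10^-11 × 2.55 × 10^24 / 8.743 × 10^7) = √(1.945 × 10^6) = 1395 m/s.

1390 m/s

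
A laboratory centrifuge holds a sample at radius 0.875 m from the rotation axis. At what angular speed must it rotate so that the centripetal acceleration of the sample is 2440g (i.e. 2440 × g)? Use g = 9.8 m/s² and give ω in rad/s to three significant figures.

165 rad/s

Centripetal acceleration a_c = ω²r. Setting ω²r = 2440g:
ω = √(2440g / r) = √(2440 × 9.8 / 0.875) = √27330 = 165.3 rad/s.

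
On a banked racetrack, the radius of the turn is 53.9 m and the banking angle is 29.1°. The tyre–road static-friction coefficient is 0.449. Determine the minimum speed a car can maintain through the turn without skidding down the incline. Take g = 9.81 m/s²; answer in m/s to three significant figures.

At the minimum speed, friction acts up the slope at its limiting value f = μN. Radially (horizontal, toward centre): N sinθ − μN cosθ = mv²/r. Vertically: N cosθ + μN sinθ = mg.
Dividing: v² = r g (sinθ − μcosθ)/(cosθ + μsinθ).
sinθ − μcosθ = 0.4863 − 0.449×0.8738 = 0.09401; cosθ + μsinθ = 0.8738 + 0.449×0.4863 = 1.092.
v² = 53.9 × 9.81 × 0.09401/1.092 = 45.52 m²/s², so v = 6.747 m/s.

6.75 m/s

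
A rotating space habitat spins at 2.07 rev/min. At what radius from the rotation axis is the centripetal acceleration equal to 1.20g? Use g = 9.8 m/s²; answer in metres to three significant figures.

ω = 2.07 rev/min × 2π/60 = 0.2168 rad/s.
a_c = ω²r = 1.20g ⇒ r = 1.20 × 9.8 / (0.2168)² = 11.76/0.04699 = 250.3 m.

250 m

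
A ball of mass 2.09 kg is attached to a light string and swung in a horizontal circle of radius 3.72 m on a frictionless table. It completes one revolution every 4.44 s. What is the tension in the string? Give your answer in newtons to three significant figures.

v = 2πr/T = 2π × 3.72/4.44 = 5.264 m/s.
The tension is the only horizontal force, so it supplies the full centripetal force: T = m v²/r = 2.09 × (5.264)²/3.72 = 2.09 × 27.71/3.72 = 15.57 N.

15.6 N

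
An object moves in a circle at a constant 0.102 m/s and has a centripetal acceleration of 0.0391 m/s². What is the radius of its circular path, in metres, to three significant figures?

a_c = v²/r ⇒ r = v²/a_c = (0.102)²/0.0391 = 0.01040/0.0391 = 0.2661 m.

0.266 m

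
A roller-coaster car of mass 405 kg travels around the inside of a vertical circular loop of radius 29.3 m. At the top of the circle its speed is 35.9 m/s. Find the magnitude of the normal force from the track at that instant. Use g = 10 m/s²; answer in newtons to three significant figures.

13800 N

At the top, both N and the weight mg point inward (toward the centre), so N + mg = mv²/r.
N = m(v²/r − g) = 405 × ((35.9)²/29.3 − 10.0) = 405 × (43.99 − 10.0) = 405 × 33.99 = 13760 N.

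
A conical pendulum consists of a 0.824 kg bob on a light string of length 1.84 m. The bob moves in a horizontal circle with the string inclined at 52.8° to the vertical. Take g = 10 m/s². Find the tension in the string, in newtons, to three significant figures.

Vertically the bob has no acceleration, so T cosθ = mg.
T = mg/cosθ = 0.824 × 10.0 / cos 52.8° = 8.240/0.6046 = 13.63 N.

13.6 N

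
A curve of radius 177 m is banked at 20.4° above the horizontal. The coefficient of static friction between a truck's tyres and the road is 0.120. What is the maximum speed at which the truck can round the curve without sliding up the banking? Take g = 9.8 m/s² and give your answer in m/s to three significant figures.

29.9 m/s

At the maximum speed, friction acts down the slope at its limiting value f = μN. Radially (horizontal, toward centre): N sinθ + μN cosθ = mv²/r. Vertically: N cosθ − μN sinθ = mg.
Dividing: v² = r g (sinθ + μcosθ)/(cosθ − μsinθ).
sinθ + μcosθ = 0.3486 + 0.120×0.9373 = 0.4610; cosθ − μsinθ = 0.9373 − 0.120×0.3486 = 0.8955.
v² = 177 × 9.8 × 0.4610/0.8955 = 893.1 m²/s², so v = 29.88 m/s.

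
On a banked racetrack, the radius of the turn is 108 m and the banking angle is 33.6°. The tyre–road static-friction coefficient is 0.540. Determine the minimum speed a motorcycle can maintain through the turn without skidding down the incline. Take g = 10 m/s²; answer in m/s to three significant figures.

At the minimum speed, friction acts up the slope at its limiting value f = μN. Radially (horizontal, toward centre): N sinθ − μN cosθ = mv²/r. Vertically: N cosθ + μN sinθ = mg.
Dividing: v² = r g (sinθ − μcosθ)/(cosθ + μsinθ).
sinθ − μcosθ = 0.5534 − 0.540×0.8329 = 0.1036; cosθ + μsinθ = 0.8329 + 0.540×0.5534 = 1.132.
v² = 108 × 10.0 × 0.1036/1.132 = 98.88 m²/s², so v = 9.944 m/s.

9.94 m/s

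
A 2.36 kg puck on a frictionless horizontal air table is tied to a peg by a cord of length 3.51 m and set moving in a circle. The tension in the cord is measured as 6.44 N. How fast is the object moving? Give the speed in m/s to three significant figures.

3.09 m/s

T = m v²/r ⇒ v = √(T r / m) = √(6.44 × 3.51 / 2.36) = √9.578 = 3.095 m/s.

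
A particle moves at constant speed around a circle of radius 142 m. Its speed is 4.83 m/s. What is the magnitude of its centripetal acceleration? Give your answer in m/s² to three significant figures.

0.164 m/s²

a_c = v²/r = (4.830)²/142 = 23.33/142 = 0.1643 m/s².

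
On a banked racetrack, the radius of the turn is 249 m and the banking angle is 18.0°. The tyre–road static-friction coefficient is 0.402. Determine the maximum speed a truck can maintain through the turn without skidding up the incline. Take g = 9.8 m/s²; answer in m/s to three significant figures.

At the maximum speed, friction acts down the slope at its limiting value f = μN. Radially (horizontal, toward centre): N sinθ + μN cosθ = mv²/r. Vertically: N cosθ − μN sinθ = mg.
Dividing: v² = r g (sinθ + μcosθ)/(cosθ − μsinθ).
sinθ + μcosθ = 0.3090 + 0.402×0.9511 = 0.6913; cosθ − μsinθ = 0.9511 − 0.402×0.3090 = 0.8268.
v² = 249 × 9.8 × 0.6913/0.8268 = 2040 m²/s², so v = 45.17 m/s.

45.2 m/s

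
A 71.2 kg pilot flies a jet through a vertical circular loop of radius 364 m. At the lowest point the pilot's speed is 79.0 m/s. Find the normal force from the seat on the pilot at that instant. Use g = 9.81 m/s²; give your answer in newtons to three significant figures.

At the lowest point, N points up (toward the centre) and the weight mg points down (away from the centre), so the net inward force is N − mg = mv²/r.
N = m(v²/r + g) = 71.2 × ((79.0)²/364 + 9.81) = 71.2 × (17.15 + 9.81) = 71.2 × 26.96 = 1919 N.

1920 N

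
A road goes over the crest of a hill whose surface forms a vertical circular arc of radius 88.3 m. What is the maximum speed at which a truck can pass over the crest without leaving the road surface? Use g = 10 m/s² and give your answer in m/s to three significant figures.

29.7 m/s

At the crest the centre of the circle is below the truck, so the net downward (centripetal) force is mg − N = mv²/r.
The truck leaves the road when N → 0, giving v_max = √(g r) = √(10.0 × 88.3) = 29.72 m/s.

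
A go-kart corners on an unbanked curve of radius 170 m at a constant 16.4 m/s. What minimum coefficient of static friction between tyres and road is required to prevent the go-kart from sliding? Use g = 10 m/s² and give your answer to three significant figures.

0.158

Friction provides the centripetal force: μ_s m g = m v²/r, so μ_s = v²/(g r) = (16.40)²/(10.0 × 170) = 269.0/1700 = 0.1582.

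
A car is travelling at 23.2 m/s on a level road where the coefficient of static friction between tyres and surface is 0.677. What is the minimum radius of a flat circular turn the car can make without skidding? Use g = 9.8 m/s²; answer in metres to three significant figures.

81.1 m

At the limit, μ_s m g = m v²/r, so r_min = v²/(μ_s g) = (23.2)²/(0.677 × 9.8) = 538.2/6.635 = 81.13 m.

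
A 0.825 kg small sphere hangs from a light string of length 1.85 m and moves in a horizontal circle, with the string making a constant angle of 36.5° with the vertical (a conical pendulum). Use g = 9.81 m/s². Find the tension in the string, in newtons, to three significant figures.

Vertically the bob has no acceleration, so T cosθ = mg.
T = mg/cosθ = 0.825 × 9.81 / cos 36.5° = 8.093/0.8039 = 10.07 N.

10.1 N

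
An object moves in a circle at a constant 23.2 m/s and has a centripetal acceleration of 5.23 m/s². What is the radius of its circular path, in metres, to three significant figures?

103 m

a_c = v²/r ⇒ r = v²/a_c = (23.2)²/5.23 = 538.2/5.23 = 102.9 m.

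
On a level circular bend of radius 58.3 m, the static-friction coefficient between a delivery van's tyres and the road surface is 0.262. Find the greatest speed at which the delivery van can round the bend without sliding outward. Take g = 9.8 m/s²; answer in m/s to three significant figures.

On a flat curve, static friction is the only horizontal force, so it must supply the full centripetal force: μ_s m g = m v²/r.
Mass cancels: v_max = √(μ_s g r) = √(0.262 × 9.8 × 58.3) = √149.7 = 12.23 m/s.

12.2 m/s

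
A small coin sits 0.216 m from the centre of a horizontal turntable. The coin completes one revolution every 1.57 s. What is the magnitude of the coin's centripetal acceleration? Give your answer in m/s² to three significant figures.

3.46 m/s²

v = 2πr/T = 2π × 0.216/1.57 = 0.8644 m/s.
a_c = v²/r = (0.8644)²/0.216 = 0.7473/0.216 = 3.460 m/s².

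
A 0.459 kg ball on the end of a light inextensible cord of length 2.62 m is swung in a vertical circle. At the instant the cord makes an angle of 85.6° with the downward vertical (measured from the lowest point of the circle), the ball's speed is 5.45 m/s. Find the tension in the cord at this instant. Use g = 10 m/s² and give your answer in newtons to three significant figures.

Take the radial direction toward the centre of the circle as positive. The component of the weight along the string toward the centre is −mg cos φ (φ measured from the bottom), so Newton's second law along the string gives T − mg cos φ = m v²/r.
cos 85.6° = 0.07672, so T = m(v²/r + g cos φ) = 0.459 × ((5.45)²/2.62 + 10.0 × 0.07672) = 0.459 × (11.34 + (0.7672)) = 0.459 × 12.10 = 5.556 N.

5.56 N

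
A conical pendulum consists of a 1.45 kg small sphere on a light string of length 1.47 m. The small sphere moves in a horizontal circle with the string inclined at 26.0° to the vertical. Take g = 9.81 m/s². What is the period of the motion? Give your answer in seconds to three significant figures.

2.31 s

r = L sinθ = 0.6444 m. From T sinθ = mω²r and T cosθ = mg: tanθ = ω²r/g, so ω² = g tanθ / r = g/(L cosθ).
ω = √(g/(L cosθ)) = √(9.81/(1.47 × 0.8988)) = √7.425 = 2.725 rad/s.
Period = 2π/ω = 2.306 s.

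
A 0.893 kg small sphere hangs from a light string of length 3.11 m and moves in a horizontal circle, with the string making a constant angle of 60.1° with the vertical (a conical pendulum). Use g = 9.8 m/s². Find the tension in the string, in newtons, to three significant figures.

Vertically the bob has no acceleration, so T cosθ = mg.
T = mg/cosθ = 0.893 × 9.8 / cos 60.1° = 8.751/0.4985 = 17.56 N.

17.6 N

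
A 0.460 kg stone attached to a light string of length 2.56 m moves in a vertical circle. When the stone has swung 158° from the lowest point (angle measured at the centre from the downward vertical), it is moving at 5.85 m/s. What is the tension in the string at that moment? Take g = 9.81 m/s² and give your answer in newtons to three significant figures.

Take the radial direction toward the centre of the circle as positive. The component of the weight along the string toward the centre is −mg cos φ (φ measured from the bottom), so Newton's second law along the string gives T − mg cos φ = m v²/r.
cos 158° = -0.9272, so T = m(v²/r + g cos φ) = 0.460 × ((5.85)²/2.56 + 9.81 × -0.9272) = 0.460 × (13.37 + (-9.096)) = 0.460 × 4.272 = 1.965 N.

1.97 N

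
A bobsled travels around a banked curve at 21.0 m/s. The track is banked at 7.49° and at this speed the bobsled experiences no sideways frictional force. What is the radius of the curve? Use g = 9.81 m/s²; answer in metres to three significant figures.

Frictionless banking: tanθ = v²/(rg), so r = v²/(g tanθ).
r = (21.0)²/(9.81 × tan 7.49°) = 441.0/(9.81 × 0.1315) = 441.0/1.290 = 341.9 m.

342 m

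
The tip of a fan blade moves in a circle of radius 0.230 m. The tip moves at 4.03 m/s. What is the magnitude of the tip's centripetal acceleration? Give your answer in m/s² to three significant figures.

70.6 m/s²

a_c = v²/r = (4.030)²/0.230 = 16.24/0.230 = 70.61 m/s².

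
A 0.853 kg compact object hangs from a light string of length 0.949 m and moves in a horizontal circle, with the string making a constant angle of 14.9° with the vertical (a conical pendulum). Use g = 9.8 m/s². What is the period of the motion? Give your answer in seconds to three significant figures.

1.92 s

r = L sinθ = 0.2440 m. From T sinθ = mω²r and T cosθ = mg: tanθ = ω²r/g, so ω² = g tanθ / r = g/(L cosθ).
ω = √(g/(L cosθ)) = √(9.8/(0.949 × 0.9664)) = √10.69 = 3.269 rad/s.
Period = 2π/ω = 1.922 s.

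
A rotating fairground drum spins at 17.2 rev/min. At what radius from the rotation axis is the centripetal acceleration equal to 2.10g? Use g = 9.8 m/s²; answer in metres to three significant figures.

6.34 m

ω = 17.2 rev/min × 2π/60 = 1.801 rad/s.
a_c = ω²r = 2.10g ⇒ r = 2.10 × 9.8 / (1.801)² = 20.58/3.244 = 6.344 m.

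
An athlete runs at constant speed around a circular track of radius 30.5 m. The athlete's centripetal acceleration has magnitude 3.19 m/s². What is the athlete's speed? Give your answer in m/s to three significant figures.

9.86 m/s

a_c = v²/r ⇒ v = √(a_c · r) = √(3.19 × 30.5) = √97.30 = 9.864 m/s.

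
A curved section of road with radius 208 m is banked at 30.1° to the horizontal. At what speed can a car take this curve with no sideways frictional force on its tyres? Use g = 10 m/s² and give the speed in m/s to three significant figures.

On a frictionless banked curve, N sinθ = mv²/r and N cosθ = mg, so tanθ = v²/(rg).
v = √(r g tanθ) = √(208 × 10.0 × tan 30.1°) = √(208 × 10.0 × 0.5797) = √1206 = 34.72 m/s.

34.7 m/s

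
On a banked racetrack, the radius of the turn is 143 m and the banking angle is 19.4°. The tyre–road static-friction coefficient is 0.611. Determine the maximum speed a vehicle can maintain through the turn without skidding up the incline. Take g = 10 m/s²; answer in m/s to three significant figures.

At the maximum speed, friction acts down the slope at its limiting value f = μN. Radially (horizontal, toward centre): N sinθ + μN cosθ = mv²/r. Vertically: N cosθ − μN sinθ = mg.
Dividing: v² = r g (sinθ + μcosθ)/(cosθ − μsinθ).
sinθ + μcosθ = 0.3322 + 0.611×0.9432 = 0.9085; cosθ − μsinθ = 0.9432 − 0.611×0.3322 = 0.7403.
v² = 143 × 10.0 × 0.9085/0.7403 = 1755 m²/s², so v = 41.89 m/s.

41.9 m/s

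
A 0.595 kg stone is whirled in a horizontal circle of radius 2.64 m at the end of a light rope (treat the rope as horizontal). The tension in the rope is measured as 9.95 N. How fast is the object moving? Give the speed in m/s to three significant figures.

T = m v²/r ⇒ v = √(T r / m) = √(9.95 × 2.64 / 0.595) = √44.15 = 6.644 m/s.

6.64 m/s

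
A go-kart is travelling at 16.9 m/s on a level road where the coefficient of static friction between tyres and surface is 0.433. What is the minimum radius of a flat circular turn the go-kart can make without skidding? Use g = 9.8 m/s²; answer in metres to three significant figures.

At the limit, μ_s m g = m v²/r, so r_min = v²/(μ_s g) = (16.9)²/(0.433 × 9.8) = 285.6/4.243 = 67.31 m.

67.3 m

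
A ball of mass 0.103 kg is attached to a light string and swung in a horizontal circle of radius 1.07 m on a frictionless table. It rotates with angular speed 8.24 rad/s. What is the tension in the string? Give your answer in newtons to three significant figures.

7.48 N

v = ωr = 8.24 × 1.07 = 8.817 m/s.
The tension is the only horizontal force, so it supplies the full centripetal force: T = m v²/r = 0.103 × (8.817)²/1.07 = 0.103 × 77.74/1.07 = 7.483 N.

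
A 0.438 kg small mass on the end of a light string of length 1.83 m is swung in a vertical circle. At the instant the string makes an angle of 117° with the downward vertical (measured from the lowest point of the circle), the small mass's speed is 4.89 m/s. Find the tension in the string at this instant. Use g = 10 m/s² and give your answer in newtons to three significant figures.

3.73 N

Take the radial direction toward the centre of the circle as positive. The component of the weight along the string toward the centre is −mg cos φ (φ measured from the bottom), so Newton's second law along the string gives T − mg cos φ = m v²/r.
cos 117° = -0.4540, so T = m(v²/r + g cos φ) = 0.438 × ((4.89)²/1.83 + 10.0 × -0.4540) = 0.438 × (13.07 + (-4.540)) = 0.438 × 8.527 = 3.735 N.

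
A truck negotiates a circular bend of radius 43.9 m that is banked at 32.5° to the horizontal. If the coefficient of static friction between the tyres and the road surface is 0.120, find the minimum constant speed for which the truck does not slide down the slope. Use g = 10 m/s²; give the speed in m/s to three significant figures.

At the minimum speed, friction acts up the slope at its limiting value f = μN. Radially (horizontal, toward centre): N sinθ − μN cosθ = mv²/r. Vertically: N cosθ + μN sinθ = mg.
Dividing: v² = r g (sinθ − μcosθ)/(cosθ + μsinθ).
sinθ − μcosθ = 0.5373 − 0.120×0.8434 = 0.4361; cosθ + μsinθ = 0.8434 + 0.120×0.5373 = 0.9079.
v² = 43.9 × 10.0 × 0.4361/0.9079 = 210.9 m²/s², so v = 14.52 m/s.

14.5 m/s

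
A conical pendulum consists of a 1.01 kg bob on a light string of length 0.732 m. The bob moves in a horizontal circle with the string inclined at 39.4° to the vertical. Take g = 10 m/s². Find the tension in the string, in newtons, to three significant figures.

Vertically the bob has no acceleration, so T cosθ = mg.
T = mg/cosθ = 1.01 × 10.0 / cos 39.4° = 10.10/0.7727 = 13.07 N.

13.1 N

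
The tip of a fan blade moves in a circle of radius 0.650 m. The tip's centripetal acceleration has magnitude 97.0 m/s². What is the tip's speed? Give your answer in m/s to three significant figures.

a_c = v²/r ⇒ v = √(a_c · r) = √(97.0 × 0.650) = √63.05 = 7.940 m/s.

7.94 m/s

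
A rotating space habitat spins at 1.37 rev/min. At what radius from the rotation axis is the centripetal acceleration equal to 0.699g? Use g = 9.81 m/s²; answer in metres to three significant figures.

ω = 1.37 rev/min × 2π/60 = 0.1435 rad/s.
a_c = ω²r = 0.699g ⇒ r = 0.699 × 9.81 / (0.1435)² = 6.857/0.02058 = 333.2 m.

333 m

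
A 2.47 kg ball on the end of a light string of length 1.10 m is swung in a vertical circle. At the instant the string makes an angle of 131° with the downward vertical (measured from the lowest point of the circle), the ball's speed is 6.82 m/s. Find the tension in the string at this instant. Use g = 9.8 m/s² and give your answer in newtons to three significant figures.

Take the radial direction toward the centre of the circle as positive. The component of the weight along the string toward the centre is −mg cos φ (φ measured from the bottom), so Newton's second law along the string gives T − mg cos φ = m v²/r.
cos 131° = -0.6561, so T = m(v²/r + g cos φ) = 2.47 × ((6.82)²/1.10 + 9.8 × -0.6561) = 2.47 × (42.28 + (-6.429)) = 2.47 × 35.85 = 88.56 N.

88.6 N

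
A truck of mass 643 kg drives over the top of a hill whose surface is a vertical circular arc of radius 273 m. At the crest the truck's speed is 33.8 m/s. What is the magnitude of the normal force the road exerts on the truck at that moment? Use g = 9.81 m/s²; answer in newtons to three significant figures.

At the crest the centripetal acceleration points downward (toward the centre of the arc), so mg − N = mv²/r.
N = m(g − v²/r) = 643 × (9.81 − (33.8)²/273) = 643 × (9.81 − 4.185) = 643 × 5.625 = 3617 N.

3620 N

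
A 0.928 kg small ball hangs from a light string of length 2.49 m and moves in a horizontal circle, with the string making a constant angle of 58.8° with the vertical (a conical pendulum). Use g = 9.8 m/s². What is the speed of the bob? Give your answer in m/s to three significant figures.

5.87 m/s

The radius of the circle is r = L sinθ = 2.49 × sin 58.8° = 2.130 m.
Horizontally T sinθ = mv²/r and vertically T cosθ = mg, so tanθ = v²/(rg).
v = √(r g tanθ) = √(2.130 × 9.8 × 1.651) = √34.46 = 5.871 m/s.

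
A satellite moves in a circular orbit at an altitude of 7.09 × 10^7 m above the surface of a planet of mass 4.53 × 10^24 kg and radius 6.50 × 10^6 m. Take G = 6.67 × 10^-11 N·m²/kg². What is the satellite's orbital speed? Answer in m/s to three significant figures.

1980 m/s

Orbital radius r = R + h = 6.50 × 10^6 + 7.09 × 10^7 = 7.740 × 10^7 m.
Gravity supplies the centripetal force: G M m / r² = m v² / r, so v = √(GM/r).
v = √(6.67 × 10^-11 × 4.53 × 10^24 / 7.740 × 10^7) = √(3.904 × 10^6) = 1976 m/s.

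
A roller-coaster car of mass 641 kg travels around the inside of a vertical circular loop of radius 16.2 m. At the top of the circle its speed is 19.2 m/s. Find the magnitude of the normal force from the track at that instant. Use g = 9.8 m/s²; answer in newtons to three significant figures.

At the top, both N and the weight mg point inward (toward the centre), so N + mg = mv²/r.
N = m(v²/r − g) = 641 × ((19.2)²/16.2 − 9.8) = 641 × (22.76 − 9.8) = 641 × 12.96 = 8305 N.

8300 N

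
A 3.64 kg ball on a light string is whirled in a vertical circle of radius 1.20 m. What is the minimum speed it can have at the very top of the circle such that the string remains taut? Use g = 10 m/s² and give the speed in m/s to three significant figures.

3.46 m/s

At the top, both weight mg and T point toward the centre: T + mg = mv²/r.
At minimum speed T → 0, so mg = mv_min²/r ⇒ v_min = √(g r) = √(10.0 × 1.20) = 3.464 m/s.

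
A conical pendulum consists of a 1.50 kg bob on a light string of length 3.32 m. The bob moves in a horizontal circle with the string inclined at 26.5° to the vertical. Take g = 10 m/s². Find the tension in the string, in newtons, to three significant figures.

16.8 N

Vertically the bob has no acceleration, so T cosθ = mg.
T = mg/cosθ = 1.50 × 10.0 / cos 26.5° = 15.00/0.8949 = 16.76 N.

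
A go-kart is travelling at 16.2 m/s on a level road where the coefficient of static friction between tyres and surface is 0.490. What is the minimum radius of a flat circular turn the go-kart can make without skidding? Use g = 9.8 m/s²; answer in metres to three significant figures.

At the limit, μ_s m g = m v²/r, so r_min = v²/(μ_s g) = (16.2)²/(0.490 × 9.8) = 262.4/4.802 = 54.65 m.

54.7 m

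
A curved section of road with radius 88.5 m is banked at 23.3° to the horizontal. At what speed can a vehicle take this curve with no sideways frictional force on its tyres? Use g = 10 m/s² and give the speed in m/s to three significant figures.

19.5 m/s

On a frictionless banked curve, N sinθ = mv²/r and N cosθ = mg, so tanθ = v²/(rg).
v = √(r g tanθ) = √(88.5 × 10.0 × tan 23.3°) = √(88.5 × 10.0 × 0.4307) = √381.1 = 19.52 m/s.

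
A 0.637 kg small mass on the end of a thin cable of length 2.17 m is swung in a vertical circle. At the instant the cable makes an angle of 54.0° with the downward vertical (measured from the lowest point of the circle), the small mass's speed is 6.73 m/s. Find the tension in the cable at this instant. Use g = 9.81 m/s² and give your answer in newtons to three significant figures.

Take the radial direction toward the centre of the circle as positive. The component of the weight along the string toward the centre is −mg cos φ (φ measured from the bottom), so Newton's second law along the string gives T − mg cos φ = m v²/r.
cos 54.0° = 0.5878, so T = m(v²/r + g cos φ) = 0.637 × ((6.73)²/2.17 + 9.81 × 0.5878) = 0.637 × (20.87 + (5.766)) = 0.637 × 26.64 = 16.97 N.

17.0 N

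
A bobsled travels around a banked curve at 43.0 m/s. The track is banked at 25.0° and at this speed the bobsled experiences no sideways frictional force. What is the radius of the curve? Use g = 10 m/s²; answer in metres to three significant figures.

Frictionless banking: tanθ = v²/(rg), so r = v²/(g tanθ).
r = (43.0)²/(10.0 × tan 25.0°) = 1849/(10.0 × 0.4663) = 1849/4.663 = 396.5 m.

397 m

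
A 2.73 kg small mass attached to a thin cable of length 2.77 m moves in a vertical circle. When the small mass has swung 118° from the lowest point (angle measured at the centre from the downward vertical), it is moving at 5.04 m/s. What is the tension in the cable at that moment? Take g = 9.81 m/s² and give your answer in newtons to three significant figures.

Take the radial direction toward the centre of the circle as positive. The component of the weight along the string toward the centre is −mg cos φ (φ measured from the bottom), so Newton's second law along the string gives T − mg cos φ = m v²/r.
cos 118° = -0.4695, so T = m(v²/r + g cos φ) = 2.73 × ((5.04)²/2.77 + 9.81 × -0.4695) = 2.73 × (9.170 + (-4.606)) = 2.73 × 4.565 = 12.46 N.

12.5 N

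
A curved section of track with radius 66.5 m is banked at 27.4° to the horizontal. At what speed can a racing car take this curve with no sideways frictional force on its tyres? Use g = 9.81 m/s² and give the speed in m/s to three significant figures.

On a frictionless banked curve, N sinθ = mv²/r and N cosθ = mg, so tanθ = v²/(rg).
v = √(r g tanθ) = √(66.5 × 9.81 × tan 27.4°) = √(66.5 × 9.81 × 0.5184) = √338.2 = 18.39 m/s.

18.4 m/s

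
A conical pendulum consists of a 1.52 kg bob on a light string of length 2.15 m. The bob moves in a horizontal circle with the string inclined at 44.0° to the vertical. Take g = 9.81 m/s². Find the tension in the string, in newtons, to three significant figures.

20.7 N

Vertically the bob has no acceleration, so T cosθ = mg.
T = mg/cosθ = 1.52 × 9.81 / cos 44.0° = 14.91/0.7193 = 20.73 N.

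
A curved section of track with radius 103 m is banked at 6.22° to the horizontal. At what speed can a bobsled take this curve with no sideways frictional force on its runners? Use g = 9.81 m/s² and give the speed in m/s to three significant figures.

On a frictionless banked curve, N sinθ = mv²/r and N cosθ = mg, so tanθ = v²/(rg).
v = √(r g tanθ) = √(103 × 9.81 × tan 6.22°) = √(103 × 9.81 × 0.1090) = √110.1 = 10.49 m/s.

10.5 m/s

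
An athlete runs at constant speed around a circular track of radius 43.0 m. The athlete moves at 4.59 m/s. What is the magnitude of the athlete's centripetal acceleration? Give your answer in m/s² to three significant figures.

a_c = v²/r = (4.590)²/43.0 = 21.07/43.0 = 0.4900 m/s².

0.490 m/s²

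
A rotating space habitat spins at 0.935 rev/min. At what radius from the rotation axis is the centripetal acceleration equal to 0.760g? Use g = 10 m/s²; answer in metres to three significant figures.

793 m

ω = 0.935 rev/min × 2π/60 = 0.09791 rad/s.
a_c = ω²r = 0.760g ⇒ r = 0.760 × 10.0 / (0.09791)² = 7.600/0.009587 = 792.7 m.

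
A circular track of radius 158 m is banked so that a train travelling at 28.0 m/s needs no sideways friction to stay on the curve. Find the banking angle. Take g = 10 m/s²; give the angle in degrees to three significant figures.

26.4°

For a frictionless banked turn: horizontally N sinθ = mv²/r and vertically N cosθ = mg.
Dividing: tanθ = v²/(r g) = (28.0)²/(158 × 10.0) = 784.0/1580 = 0.4962.
θ = arctan(0.4962) = 26.39°.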